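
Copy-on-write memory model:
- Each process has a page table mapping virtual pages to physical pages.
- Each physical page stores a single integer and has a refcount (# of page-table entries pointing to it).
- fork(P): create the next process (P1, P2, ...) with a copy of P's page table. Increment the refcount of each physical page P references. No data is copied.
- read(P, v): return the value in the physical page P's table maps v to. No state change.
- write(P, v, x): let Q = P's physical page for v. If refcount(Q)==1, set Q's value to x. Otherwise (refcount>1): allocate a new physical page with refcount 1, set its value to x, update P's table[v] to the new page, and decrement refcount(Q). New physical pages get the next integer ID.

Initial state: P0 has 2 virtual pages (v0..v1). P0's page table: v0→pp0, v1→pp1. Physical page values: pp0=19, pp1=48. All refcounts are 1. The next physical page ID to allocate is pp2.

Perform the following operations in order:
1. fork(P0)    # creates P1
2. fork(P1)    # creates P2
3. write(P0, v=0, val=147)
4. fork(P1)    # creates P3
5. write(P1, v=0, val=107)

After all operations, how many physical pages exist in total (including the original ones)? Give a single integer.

Answer: 4

Derivation:
Op 1: fork(P0) -> P1. 2 ppages; refcounts: pp0:2 pp1:2
Op 2: fork(P1) -> P2. 2 ppages; refcounts: pp0:3 pp1:3
Op 3: write(P0, v0, 147). refcount(pp0)=3>1 -> COPY to pp2. 3 ppages; refcounts: pp0:2 pp1:3 pp2:1
Op 4: fork(P1) -> P3. 3 ppages; refcounts: pp0:3 pp1:4 pp2:1
Op 5: write(P1, v0, 107). refcount(pp0)=3>1 -> COPY to pp3. 4 ppages; refcounts: pp0:2 pp1:4 pp2:1 pp3:1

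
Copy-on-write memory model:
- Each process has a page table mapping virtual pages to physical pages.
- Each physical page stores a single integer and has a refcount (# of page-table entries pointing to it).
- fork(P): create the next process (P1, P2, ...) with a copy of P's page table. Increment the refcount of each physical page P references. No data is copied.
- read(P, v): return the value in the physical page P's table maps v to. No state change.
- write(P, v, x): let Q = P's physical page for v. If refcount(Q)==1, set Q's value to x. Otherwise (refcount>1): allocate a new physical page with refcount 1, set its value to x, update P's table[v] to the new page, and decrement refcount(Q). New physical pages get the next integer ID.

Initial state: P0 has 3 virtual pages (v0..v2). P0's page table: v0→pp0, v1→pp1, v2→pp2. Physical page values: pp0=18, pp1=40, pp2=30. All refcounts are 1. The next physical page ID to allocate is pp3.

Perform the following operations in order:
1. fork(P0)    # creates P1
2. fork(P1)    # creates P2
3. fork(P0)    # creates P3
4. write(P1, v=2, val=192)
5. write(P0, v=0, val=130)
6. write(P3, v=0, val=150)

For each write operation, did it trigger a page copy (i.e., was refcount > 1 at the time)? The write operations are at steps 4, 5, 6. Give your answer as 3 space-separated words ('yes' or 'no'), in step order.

Op 1: fork(P0) -> P1. 3 ppages; refcounts: pp0:2 pp1:2 pp2:2
Op 2: fork(P1) -> P2. 3 ppages; refcounts: pp0:3 pp1:3 pp2:3
Op 3: fork(P0) -> P3. 3 ppages; refcounts: pp0:4 pp1:4 pp2:4
Op 4: write(P1, v2, 192). refcount(pp2)=4>1 -> COPY to pp3. 4 ppages; refcounts: pp0:4 pp1:4 pp2:3 pp3:1
Op 5: write(P0, v0, 130). refcount(pp0)=4>1 -> COPY to pp4. 5 ppages; refcounts: pp0:3 pp1:4 pp2:3 pp3:1 pp4:1
Op 6: write(P3, v0, 150). refcount(pp0)=3>1 -> COPY to pp5. 6 ppages; refcounts: pp0:2 pp1:4 pp2:3 pp3:1 pp4:1 pp5:1

yes yes yes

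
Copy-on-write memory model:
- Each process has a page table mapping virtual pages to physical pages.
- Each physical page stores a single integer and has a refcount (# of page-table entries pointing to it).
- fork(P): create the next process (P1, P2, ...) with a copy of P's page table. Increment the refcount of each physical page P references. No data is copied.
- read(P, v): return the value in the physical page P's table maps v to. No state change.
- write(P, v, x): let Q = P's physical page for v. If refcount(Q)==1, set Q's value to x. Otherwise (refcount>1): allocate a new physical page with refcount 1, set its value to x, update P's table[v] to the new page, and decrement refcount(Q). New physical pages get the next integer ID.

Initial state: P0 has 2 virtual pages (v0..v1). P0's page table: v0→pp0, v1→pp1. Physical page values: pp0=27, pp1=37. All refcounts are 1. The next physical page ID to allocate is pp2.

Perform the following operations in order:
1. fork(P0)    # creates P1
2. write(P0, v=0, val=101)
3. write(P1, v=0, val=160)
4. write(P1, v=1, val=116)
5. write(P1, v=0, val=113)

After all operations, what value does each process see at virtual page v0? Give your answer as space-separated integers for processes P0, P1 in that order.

Op 1: fork(P0) -> P1. 2 ppages; refcounts: pp0:2 pp1:2
Op 2: write(P0, v0, 101). refcount(pp0)=2>1 -> COPY to pp2. 3 ppages; refcounts: pp0:1 pp1:2 pp2:1
Op 3: write(P1, v0, 160). refcount(pp0)=1 -> write in place. 3 ppages; refcounts: pp0:1 pp1:2 pp2:1
Op 4: write(P1, v1, 116). refcount(pp1)=2>1 -> COPY to pp3. 4 ppages; refcounts: pp0:1 pp1:1 pp2:1 pp3:1
Op 5: write(P1, v0, 113). refcount(pp0)=1 -> write in place. 4 ppages; refcounts: pp0:1 pp1:1 pp2:1 pp3:1
P0: v0 -> pp2 = 101
P1: v0 -> pp0 = 113

Answer: 101 113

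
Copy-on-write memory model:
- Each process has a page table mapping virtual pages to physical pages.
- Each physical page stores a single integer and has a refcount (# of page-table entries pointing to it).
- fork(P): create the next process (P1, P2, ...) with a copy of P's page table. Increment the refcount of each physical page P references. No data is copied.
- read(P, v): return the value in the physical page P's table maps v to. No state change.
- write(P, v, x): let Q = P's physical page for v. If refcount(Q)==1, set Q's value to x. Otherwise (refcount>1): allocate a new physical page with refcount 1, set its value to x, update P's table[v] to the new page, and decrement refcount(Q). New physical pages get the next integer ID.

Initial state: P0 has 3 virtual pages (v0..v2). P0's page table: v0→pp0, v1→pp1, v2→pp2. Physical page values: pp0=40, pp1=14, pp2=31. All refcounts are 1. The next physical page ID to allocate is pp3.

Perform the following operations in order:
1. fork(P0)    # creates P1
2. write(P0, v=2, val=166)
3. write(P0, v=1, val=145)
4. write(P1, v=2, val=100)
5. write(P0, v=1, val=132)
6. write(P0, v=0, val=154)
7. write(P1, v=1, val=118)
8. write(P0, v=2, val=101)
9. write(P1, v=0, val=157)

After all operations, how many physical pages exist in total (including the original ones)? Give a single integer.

Op 1: fork(P0) -> P1. 3 ppages; refcounts: pp0:2 pp1:2 pp2:2
Op 2: write(P0, v2, 166). refcount(pp2)=2>1 -> COPY to pp3. 4 ppages; refcounts: pp0:2 pp1:2 pp2:1 pp3:1
Op 3: write(P0, v1, 145). refcount(pp1)=2>1 -> COPY to pp4. 5 ppages; refcounts: pp0:2 pp1:1 pp2:1 pp3:1 pp4:1
Op 4: write(P1, v2, 100). refcount(pp2)=1 -> write in place. 5 ppages; refcounts: pp0:2 pp1:1 pp2:1 pp3:1 pp4:1
Op 5: write(P0, v1, 132). refcount(pp4)=1 -> write in place. 5 ppages; refcounts: pp0:2 pp1:1 pp2:1 pp3:1 pp4:1
Op 6: write(P0, v0, 154). refcount(pp0)=2>1 -> COPY to pp5. 6 ppages; refcounts: pp0:1 pp1:1 pp2:1 pp3:1 pp4:1 pp5:1
Op 7: write(P1, v1, 118). refcount(pp1)=1 -> write in place. 6 ppages; refcounts: pp0:1 pp1:1 pp2:1 pp3:1 pp4:1 pp5:1
Op 8: write(P0, v2, 101). refcount(pp3)=1 -> write in place. 6 ppages; refcounts: pp0:1 pp1:1 pp2:1 pp3:1 pp4:1 pp5:1
Op 9: write(P1, v0, 157). refcount(pp0)=1 -> write in place. 6 ppages; refcounts: pp0:1 pp1:1 pp2:1 pp3:1 pp4:1 pp5:1

Answer: 6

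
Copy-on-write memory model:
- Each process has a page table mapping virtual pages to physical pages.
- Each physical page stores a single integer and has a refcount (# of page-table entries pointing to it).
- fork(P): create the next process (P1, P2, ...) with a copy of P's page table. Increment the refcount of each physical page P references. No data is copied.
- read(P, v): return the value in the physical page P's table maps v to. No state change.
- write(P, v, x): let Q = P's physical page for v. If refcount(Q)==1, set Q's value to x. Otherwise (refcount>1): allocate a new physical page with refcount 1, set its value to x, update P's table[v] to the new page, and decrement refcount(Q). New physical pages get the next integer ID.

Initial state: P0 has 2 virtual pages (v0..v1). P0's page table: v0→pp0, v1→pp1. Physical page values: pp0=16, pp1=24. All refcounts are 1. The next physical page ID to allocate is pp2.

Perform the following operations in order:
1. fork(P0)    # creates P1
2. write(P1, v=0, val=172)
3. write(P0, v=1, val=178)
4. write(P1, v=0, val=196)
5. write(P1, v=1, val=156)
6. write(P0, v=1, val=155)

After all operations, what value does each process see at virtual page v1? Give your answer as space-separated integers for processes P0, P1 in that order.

Answer: 155 156

Derivation:
Op 1: fork(P0) -> P1. 2 ppages; refcounts: pp0:2 pp1:2
Op 2: write(P1, v0, 172). refcount(pp0)=2>1 -> COPY to pp2. 3 ppages; refcounts: pp0:1 pp1:2 pp2:1
Op 3: write(P0, v1, 178). refcount(pp1)=2>1 -> COPY to pp3. 4 ppages; refcounts: pp0:1 pp1:1 pp2:1 pp3:1
Op 4: write(P1, v0, 196). refcount(pp2)=1 -> write in place. 4 ppages; refcounts: pp0:1 pp1:1 pp2:1 pp3:1
Op 5: write(P1, v1, 156). refcount(pp1)=1 -> write in place. 4 ppages; refcounts: pp0:1 pp1:1 pp2:1 pp3:1
Op 6: write(P0, v1, 155). refcount(pp3)=1 -> write in place. 4 ppages; refcounts: pp0:1 pp1:1 pp2:1 pp3:1
P0: v1 -> pp3 = 155
P1: v1 -> pp1 = 156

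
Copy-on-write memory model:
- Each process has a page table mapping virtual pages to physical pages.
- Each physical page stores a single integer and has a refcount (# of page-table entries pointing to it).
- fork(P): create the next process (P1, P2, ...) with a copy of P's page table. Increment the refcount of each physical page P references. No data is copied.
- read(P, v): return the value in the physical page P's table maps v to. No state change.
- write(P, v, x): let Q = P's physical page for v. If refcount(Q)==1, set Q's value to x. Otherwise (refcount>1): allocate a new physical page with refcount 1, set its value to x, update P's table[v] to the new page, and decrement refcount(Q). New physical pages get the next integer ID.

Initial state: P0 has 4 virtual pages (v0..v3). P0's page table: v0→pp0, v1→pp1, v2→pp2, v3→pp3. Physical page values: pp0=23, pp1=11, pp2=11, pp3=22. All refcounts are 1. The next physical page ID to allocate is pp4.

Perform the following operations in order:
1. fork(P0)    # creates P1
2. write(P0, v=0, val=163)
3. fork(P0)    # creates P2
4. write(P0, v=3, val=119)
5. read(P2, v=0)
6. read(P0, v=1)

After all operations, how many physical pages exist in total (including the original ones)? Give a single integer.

Op 1: fork(P0) -> P1. 4 ppages; refcounts: pp0:2 pp1:2 pp2:2 pp3:2
Op 2: write(P0, v0, 163). refcount(pp0)=2>1 -> COPY to pp4. 5 ppages; refcounts: pp0:1 pp1:2 pp2:2 pp3:2 pp4:1
Op 3: fork(P0) -> P2. 5 ppages; refcounts: pp0:1 pp1:3 pp2:3 pp3:3 pp4:2
Op 4: write(P0, v3, 119). refcount(pp3)=3>1 -> COPY to pp5. 6 ppages; refcounts: pp0:1 pp1:3 pp2:3 pp3:2 pp4:2 pp5:1
Op 5: read(P2, v0) -> 163. No state change.
Op 6: read(P0, v1) -> 11. No state change.

Answer: 6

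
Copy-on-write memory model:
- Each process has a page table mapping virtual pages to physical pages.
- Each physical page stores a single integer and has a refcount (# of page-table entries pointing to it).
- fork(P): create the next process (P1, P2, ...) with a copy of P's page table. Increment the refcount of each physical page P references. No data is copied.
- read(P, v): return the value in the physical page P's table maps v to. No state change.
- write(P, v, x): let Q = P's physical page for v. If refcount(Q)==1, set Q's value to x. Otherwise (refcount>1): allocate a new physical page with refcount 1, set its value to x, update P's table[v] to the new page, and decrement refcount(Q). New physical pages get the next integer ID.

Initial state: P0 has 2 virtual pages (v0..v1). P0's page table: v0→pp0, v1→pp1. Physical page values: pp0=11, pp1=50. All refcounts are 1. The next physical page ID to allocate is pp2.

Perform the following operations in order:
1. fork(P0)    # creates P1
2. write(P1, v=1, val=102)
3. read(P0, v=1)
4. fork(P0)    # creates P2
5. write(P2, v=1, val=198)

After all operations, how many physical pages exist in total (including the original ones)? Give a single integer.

Answer: 4

Derivation:
Op 1: fork(P0) -> P1. 2 ppages; refcounts: pp0:2 pp1:2
Op 2: write(P1, v1, 102). refcount(pp1)=2>1 -> COPY to pp2. 3 ppages; refcounts: pp0:2 pp1:1 pp2:1
Op 3: read(P0, v1) -> 50. No state change.
Op 4: fork(P0) -> P2. 3 ppages; refcounts: pp0:3 pp1:2 pp2:1
Op 5: write(P2, v1, 198). refcount(pp1)=2>1 -> COPY to pp3. 4 ppages; refcounts: pp0:3 pp1:1 pp2:1 pp3:1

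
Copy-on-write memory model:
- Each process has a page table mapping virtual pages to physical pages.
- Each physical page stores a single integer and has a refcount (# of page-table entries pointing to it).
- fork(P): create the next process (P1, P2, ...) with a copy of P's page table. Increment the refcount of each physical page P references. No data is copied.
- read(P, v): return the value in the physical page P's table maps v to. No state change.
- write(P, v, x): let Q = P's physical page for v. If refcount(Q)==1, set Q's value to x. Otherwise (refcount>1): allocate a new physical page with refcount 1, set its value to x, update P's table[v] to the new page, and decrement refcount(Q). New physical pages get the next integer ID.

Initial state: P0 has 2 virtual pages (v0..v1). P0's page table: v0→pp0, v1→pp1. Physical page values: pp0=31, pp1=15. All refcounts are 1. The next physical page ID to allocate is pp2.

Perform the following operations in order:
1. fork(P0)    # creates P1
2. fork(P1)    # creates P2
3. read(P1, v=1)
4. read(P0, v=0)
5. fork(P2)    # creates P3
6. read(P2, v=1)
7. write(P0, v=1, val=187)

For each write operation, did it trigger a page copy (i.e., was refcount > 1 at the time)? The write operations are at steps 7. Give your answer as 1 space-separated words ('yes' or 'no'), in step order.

Op 1: fork(P0) -> P1. 2 ppages; refcounts: pp0:2 pp1:2
Op 2: fork(P1) -> P2. 2 ppages; refcounts: pp0:3 pp1:3
Op 3: read(P1, v1) -> 15. No state change.
Op 4: read(P0, v0) -> 31. No state change.
Op 5: fork(P2) -> P3. 2 ppages; refcounts: pp0:4 pp1:4
Op 6: read(P2, v1) -> 15. No state change.
Op 7: write(P0, v1, 187). refcount(pp1)=4>1 -> COPY to pp2. 3 ppages; refcounts: pp0:4 pp1:3 pp2:1

yes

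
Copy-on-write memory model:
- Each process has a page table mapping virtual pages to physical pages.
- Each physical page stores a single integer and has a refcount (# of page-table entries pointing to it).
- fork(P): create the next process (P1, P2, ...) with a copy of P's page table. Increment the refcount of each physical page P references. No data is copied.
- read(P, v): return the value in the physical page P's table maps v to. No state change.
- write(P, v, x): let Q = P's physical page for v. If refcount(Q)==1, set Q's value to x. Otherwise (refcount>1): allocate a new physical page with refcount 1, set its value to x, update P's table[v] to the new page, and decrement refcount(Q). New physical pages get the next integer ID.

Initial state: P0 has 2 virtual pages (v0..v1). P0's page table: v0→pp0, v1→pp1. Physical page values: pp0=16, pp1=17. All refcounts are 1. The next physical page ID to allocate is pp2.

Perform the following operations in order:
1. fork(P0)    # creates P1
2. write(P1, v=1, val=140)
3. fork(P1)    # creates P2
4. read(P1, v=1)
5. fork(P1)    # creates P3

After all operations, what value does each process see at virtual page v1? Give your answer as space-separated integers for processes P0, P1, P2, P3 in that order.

Answer: 17 140 140 140

Derivation:
Op 1: fork(P0) -> P1. 2 ppages; refcounts: pp0:2 pp1:2
Op 2: write(P1, v1, 140). refcount(pp1)=2>1 -> COPY to pp2. 3 ppages; refcounts: pp0:2 pp1:1 pp2:1
Op 3: fork(P1) -> P2. 3 ppages; refcounts: pp0:3 pp1:1 pp2:2
Op 4: read(P1, v1) -> 140. No state change.
Op 5: fork(P1) -> P3. 3 ppages; refcounts: pp0:4 pp1:1 pp2:3
P0: v1 -> pp1 = 17
P1: v1 -> pp2 = 140
P2: v1 -> pp2 = 140
P3: v1 -> pp2 = 140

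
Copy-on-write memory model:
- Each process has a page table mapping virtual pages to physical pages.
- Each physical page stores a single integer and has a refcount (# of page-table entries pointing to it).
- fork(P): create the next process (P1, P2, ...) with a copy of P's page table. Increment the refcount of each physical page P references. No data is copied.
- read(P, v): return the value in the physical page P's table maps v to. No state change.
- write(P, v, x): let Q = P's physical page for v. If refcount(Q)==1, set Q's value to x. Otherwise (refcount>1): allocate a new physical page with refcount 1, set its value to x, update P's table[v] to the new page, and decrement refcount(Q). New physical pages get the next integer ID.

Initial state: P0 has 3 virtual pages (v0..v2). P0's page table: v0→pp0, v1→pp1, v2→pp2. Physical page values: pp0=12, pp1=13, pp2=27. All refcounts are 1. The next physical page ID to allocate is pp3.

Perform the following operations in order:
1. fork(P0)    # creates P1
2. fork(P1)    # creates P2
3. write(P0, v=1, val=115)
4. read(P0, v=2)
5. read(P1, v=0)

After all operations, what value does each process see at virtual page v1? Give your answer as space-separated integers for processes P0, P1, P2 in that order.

Answer: 115 13 13

Derivation:
Op 1: fork(P0) -> P1. 3 ppages; refcounts: pp0:2 pp1:2 pp2:2
Op 2: fork(P1) -> P2. 3 ppages; refcounts: pp0:3 pp1:3 pp2:3
Op 3: write(P0, v1, 115). refcount(pp1)=3>1 -> COPY to pp3. 4 ppages; refcounts: pp0:3 pp1:2 pp2:3 pp3:1
Op 4: read(P0, v2) -> 27. No state change.
Op 5: read(P1, v0) -> 12. No state change.
P0: v1 -> pp3 = 115
P1: v1 -> pp1 = 13
P2: v1 -> pp1 = 13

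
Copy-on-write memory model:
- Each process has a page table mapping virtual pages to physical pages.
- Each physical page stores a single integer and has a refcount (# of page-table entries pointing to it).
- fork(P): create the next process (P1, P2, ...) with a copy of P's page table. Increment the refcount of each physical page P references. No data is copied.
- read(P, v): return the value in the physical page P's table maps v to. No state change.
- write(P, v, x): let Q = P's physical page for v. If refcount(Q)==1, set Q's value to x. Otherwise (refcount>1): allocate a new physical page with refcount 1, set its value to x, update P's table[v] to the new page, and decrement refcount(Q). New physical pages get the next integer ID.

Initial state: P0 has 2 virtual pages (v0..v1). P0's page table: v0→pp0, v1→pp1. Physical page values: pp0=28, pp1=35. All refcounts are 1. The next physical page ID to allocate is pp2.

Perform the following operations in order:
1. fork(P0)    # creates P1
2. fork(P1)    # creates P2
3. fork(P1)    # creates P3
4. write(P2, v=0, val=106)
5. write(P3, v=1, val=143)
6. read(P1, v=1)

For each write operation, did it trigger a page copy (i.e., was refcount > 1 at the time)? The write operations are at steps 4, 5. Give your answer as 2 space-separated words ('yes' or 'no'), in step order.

Op 1: fork(P0) -> P1. 2 ppages; refcounts: pp0:2 pp1:2
Op 2: fork(P1) -> P2. 2 ppages; refcounts: pp0:3 pp1:3
Op 3: fork(P1) -> P3. 2 ppages; refcounts: pp0:4 pp1:4
Op 4: write(P2, v0, 106). refcount(pp0)=4>1 -> COPY to pp2. 3 ppages; refcounts: pp0:3 pp1:4 pp2:1
Op 5: write(P3, v1, 143). refcount(pp1)=4>1 -> COPY to pp3. 4 ppages; refcounts: pp0:3 pp1:3 pp2:1 pp3:1
Op 6: read(P1, v1) -> 35. No state change.

yes yes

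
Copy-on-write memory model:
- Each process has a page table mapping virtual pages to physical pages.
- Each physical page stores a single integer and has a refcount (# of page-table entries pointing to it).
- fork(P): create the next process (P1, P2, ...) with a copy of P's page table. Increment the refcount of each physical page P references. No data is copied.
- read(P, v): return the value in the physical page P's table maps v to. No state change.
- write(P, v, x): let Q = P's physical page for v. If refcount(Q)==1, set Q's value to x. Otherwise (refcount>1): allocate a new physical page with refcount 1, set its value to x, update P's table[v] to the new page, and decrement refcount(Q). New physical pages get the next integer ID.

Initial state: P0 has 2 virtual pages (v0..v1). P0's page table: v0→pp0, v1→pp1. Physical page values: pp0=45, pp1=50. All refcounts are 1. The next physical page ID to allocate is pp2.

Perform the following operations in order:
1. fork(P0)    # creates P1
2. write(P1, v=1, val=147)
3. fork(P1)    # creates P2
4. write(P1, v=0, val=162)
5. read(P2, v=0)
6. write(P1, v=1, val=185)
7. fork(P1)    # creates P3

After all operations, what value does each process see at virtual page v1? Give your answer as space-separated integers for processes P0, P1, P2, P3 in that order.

Answer: 50 185 147 185

Derivation:
Op 1: fork(P0) -> P1. 2 ppages; refcounts: pp0:2 pp1:2
Op 2: write(P1, v1, 147). refcount(pp1)=2>1 -> COPY to pp2. 3 ppages; refcounts: pp0:2 pp1:1 pp2:1
Op 3: fork(P1) -> P2. 3 ppages; refcounts: pp0:3 pp1:1 pp2:2
Op 4: write(P1, v0, 162). refcount(pp0)=3>1 -> COPY to pp3. 4 ppages; refcounts: pp0:2 pp1:1 pp2:2 pp3:1
Op 5: read(P2, v0) -> 45. No state change.
Op 6: write(P1, v1, 185). refcount(pp2)=2>1 -> COPY to pp4. 5 ppages; refcounts: pp0:2 pp1:1 pp2:1 pp3:1 pp4:1
Op 7: fork(P1) -> P3. 5 ppages; refcounts: pp0:2 pp1:1 pp2:1 pp3:2 pp4:2
P0: v1 -> pp1 = 50
P1: v1 -> pp4 = 185
P2: v1 -> pp2 = 147
P3: v1 -> pp4 = 185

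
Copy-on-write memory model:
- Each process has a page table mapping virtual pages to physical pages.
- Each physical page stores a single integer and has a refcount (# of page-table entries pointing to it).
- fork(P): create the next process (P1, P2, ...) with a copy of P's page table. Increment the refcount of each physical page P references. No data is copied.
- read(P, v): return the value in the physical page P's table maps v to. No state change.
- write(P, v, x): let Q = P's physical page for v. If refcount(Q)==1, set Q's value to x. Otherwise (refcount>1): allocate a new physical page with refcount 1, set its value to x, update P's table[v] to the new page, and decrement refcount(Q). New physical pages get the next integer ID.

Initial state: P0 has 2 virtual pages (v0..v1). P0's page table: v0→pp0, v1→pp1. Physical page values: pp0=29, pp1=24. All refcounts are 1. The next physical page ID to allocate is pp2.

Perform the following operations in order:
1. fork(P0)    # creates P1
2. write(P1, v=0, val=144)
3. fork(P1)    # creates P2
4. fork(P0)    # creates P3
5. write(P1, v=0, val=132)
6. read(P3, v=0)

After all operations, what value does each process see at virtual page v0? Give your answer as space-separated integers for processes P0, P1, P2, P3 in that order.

Answer: 29 132 144 29

Derivation:
Op 1: fork(P0) -> P1. 2 ppages; refcounts: pp0:2 pp1:2
Op 2: write(P1, v0, 144). refcount(pp0)=2>1 -> COPY to pp2. 3 ppages; refcounts: pp0:1 pp1:2 pp2:1
Op 3: fork(P1) -> P2. 3 ppages; refcounts: pp0:1 pp1:3 pp2:2
Op 4: fork(P0) -> P3. 3 ppages; refcounts: pp0:2 pp1:4 pp2:2
Op 5: write(P1, v0, 132). refcount(pp2)=2>1 -> COPY to pp3. 4 ppages; refcounts: pp0:2 pp1:4 pp2:1 pp3:1
Op 6: read(P3, v0) -> 29. No state change.
P0: v0 -> pp0 = 29
P1: v0 -> pp3 = 132
P2: v0 -> pp2 = 144
P3: v0 -> pp0 = 29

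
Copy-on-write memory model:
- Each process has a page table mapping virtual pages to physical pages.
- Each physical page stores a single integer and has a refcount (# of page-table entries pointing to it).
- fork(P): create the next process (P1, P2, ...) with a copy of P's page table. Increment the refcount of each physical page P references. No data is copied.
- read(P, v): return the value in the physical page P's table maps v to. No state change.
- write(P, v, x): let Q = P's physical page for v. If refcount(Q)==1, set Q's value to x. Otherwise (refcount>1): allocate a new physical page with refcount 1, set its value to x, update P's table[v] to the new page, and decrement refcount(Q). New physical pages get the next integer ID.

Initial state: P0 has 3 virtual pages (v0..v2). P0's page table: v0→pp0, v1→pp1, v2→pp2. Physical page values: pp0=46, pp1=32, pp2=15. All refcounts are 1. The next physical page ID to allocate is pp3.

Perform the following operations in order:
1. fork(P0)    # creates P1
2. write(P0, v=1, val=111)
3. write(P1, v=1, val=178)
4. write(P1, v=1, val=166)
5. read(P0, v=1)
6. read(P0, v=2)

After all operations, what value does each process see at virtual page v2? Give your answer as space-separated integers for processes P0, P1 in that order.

Op 1: fork(P0) -> P1. 3 ppages; refcounts: pp0:2 pp1:2 pp2:2
Op 2: write(P0, v1, 111). refcount(pp1)=2>1 -> COPY to pp3. 4 ppages; refcounts: pp0:2 pp1:1 pp2:2 pp3:1
Op 3: write(P1, v1, 178). refcount(pp1)=1 -> write in place. 4 ppages; refcounts: pp0:2 pp1:1 pp2:2 pp3:1
Op 4: write(P1, v1, 166). refcount(pp1)=1 -> write in place. 4 ppages; refcounts: pp0:2 pp1:1 pp2:2 pp3:1
Op 5: read(P0, v1) -> 111. No state change.
Op 6: read(P0, v2) -> 15. No state change.
P0: v2 -> pp2 = 15
P1: v2 -> pp2 = 15

Answer: 15 15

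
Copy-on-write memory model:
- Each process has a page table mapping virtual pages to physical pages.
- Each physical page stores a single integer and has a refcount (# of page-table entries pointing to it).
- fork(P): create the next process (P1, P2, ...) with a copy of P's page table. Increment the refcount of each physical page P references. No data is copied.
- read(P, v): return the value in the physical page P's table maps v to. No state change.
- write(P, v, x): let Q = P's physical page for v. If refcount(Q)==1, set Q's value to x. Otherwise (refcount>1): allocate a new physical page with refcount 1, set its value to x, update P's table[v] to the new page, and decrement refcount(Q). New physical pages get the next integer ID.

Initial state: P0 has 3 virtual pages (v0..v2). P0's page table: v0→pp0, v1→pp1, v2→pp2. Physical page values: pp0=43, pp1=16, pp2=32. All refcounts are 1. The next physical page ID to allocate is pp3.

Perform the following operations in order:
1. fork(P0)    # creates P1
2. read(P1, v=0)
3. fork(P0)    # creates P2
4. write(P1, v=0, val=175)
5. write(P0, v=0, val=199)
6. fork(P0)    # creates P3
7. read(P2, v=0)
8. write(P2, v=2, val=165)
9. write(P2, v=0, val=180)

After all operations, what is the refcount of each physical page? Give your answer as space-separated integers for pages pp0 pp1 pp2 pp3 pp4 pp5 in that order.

Op 1: fork(P0) -> P1. 3 ppages; refcounts: pp0:2 pp1:2 pp2:2
Op 2: read(P1, v0) -> 43. No state change.
Op 3: fork(P0) -> P2. 3 ppages; refcounts: pp0:3 pp1:3 pp2:3
Op 4: write(P1, v0, 175). refcount(pp0)=3>1 -> COPY to pp3. 4 ppages; refcounts: pp0:2 pp1:3 pp2:3 pp3:1
Op 5: write(P0, v0, 199). refcount(pp0)=2>1 -> COPY to pp4. 5 ppages; refcounts: pp0:1 pp1:3 pp2:3 pp3:1 pp4:1
Op 6: fork(P0) -> P3. 5 ppages; refcounts: pp0:1 pp1:4 pp2:4 pp3:1 pp4:2
Op 7: read(P2, v0) -> 43. No state change.
Op 8: write(P2, v2, 165). refcount(pp2)=4>1 -> COPY to pp5. 6 ppages; refcounts: pp0:1 pp1:4 pp2:3 pp3:1 pp4:2 pp5:1
Op 9: write(P2, v0, 180). refcount(pp0)=1 -> write in place. 6 ppages; refcounts: pp0:1 pp1:4 pp2:3 pp3:1 pp4:2 pp5:1

Answer: 1 4 3 1 2 1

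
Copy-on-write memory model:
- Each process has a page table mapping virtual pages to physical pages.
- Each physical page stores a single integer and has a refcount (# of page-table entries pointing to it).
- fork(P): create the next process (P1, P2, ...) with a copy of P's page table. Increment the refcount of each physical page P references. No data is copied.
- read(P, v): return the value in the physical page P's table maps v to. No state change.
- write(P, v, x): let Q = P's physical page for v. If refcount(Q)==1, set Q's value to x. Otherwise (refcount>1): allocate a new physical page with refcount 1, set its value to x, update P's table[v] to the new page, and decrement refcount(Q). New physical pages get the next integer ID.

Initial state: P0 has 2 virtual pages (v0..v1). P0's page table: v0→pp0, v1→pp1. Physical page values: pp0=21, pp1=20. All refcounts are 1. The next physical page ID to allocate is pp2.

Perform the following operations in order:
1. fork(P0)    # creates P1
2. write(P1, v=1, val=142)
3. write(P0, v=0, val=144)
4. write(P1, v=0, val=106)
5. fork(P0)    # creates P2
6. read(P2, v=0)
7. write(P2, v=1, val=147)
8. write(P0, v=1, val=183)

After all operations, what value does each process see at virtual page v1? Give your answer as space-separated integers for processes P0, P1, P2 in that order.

Answer: 183 142 147

Derivation:
Op 1: fork(P0) -> P1. 2 ppages; refcounts: pp0:2 pp1:2
Op 2: write(P1, v1, 142). refcount(pp1)=2>1 -> COPY to pp2. 3 ppages; refcounts: pp0:2 pp1:1 pp2:1
Op 3: write(P0, v0, 144). refcount(pp0)=2>1 -> COPY to pp3. 4 ppages; refcounts: pp0:1 pp1:1 pp2:1 pp3:1
Op 4: write(P1, v0, 106). refcount(pp0)=1 -> write in place. 4 ppages; refcounts: pp0:1 pp1:1 pp2:1 pp3:1
Op 5: fork(P0) -> P2. 4 ppages; refcounts: pp0:1 pp1:2 pp2:1 pp3:2
Op 6: read(P2, v0) -> 144. No state change.
Op 7: write(P2, v1, 147). refcount(pp1)=2>1 -> COPY to pp4. 5 ppages; refcounts: pp0:1 pp1:1 pp2:1 pp3:2 pp4:1
Op 8: write(P0, v1, 183). refcount(pp1)=1 -> write in place. 5 ppages; refcounts: pp0:1 pp1:1 pp2:1 pp3:2 pp4:1
P0: v1 -> pp1 = 183
P1: v1 -> pp2 = 142
P2: v1 -> pp4 = 147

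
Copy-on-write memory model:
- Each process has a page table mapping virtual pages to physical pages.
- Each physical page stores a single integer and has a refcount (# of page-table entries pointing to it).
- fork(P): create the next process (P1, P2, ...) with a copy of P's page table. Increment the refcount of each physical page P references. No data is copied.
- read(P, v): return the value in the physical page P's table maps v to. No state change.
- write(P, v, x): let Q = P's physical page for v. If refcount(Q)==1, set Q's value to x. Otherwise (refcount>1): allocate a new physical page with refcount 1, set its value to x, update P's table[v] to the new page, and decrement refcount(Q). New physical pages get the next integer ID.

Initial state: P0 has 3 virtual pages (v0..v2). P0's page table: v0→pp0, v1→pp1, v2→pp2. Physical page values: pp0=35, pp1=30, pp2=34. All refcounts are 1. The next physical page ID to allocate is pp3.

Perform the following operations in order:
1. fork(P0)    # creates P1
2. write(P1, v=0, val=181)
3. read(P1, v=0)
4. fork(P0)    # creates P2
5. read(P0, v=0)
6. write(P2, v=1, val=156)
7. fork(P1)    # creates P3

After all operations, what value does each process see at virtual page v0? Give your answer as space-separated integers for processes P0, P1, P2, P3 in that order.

Answer: 35 181 35 181

Derivation:
Op 1: fork(P0) -> P1. 3 ppages; refcounts: pp0:2 pp1:2 pp2:2
Op 2: write(P1, v0, 181). refcount(pp0)=2>1 -> COPY to pp3. 4 ppages; refcounts: pp0:1 pp1:2 pp2:2 pp3:1
Op 3: read(P1, v0) -> 181. No state change.
Op 4: fork(P0) -> P2. 4 ppages; refcounts: pp0:2 pp1:3 pp2:3 pp3:1
Op 5: read(P0, v0) -> 35. No state change.
Op 6: write(P2, v1, 156). refcount(pp1)=3>1 -> COPY to pp4. 5 ppages; refcounts: pp0:2 pp1:2 pp2:3 pp3:1 pp4:1
Op 7: fork(P1) -> P3. 5 ppages; refcounts: pp0:2 pp1:3 pp2:4 pp3:2 pp4:1
P0: v0 -> pp0 = 35
P1: v0 -> pp3 = 181
P2: v0 -> pp0 = 35
P3: v0 -> pp3 = 181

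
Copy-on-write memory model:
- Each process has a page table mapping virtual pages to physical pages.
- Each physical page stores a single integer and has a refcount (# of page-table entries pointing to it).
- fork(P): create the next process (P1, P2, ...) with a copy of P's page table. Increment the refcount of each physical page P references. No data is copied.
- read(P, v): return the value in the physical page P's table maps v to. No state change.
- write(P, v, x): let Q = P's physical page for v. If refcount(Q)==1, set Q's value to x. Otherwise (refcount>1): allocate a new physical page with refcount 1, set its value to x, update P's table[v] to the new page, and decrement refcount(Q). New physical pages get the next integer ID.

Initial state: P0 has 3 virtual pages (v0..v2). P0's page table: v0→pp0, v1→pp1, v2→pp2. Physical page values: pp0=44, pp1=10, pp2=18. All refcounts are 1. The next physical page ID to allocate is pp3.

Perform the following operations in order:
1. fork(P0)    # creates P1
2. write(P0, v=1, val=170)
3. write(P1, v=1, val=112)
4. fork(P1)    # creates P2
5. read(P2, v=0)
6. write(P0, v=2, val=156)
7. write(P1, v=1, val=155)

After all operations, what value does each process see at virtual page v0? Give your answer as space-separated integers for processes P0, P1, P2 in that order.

Answer: 44 44 44

Derivation:
Op 1: fork(P0) -> P1. 3 ppages; refcounts: pp0:2 pp1:2 pp2:2
Op 2: write(P0, v1, 170). refcount(pp1)=2>1 -> COPY to pp3. 4 ppages; refcounts: pp0:2 pp1:1 pp2:2 pp3:1
Op 3: write(P1, v1, 112). refcount(pp1)=1 -> write in place. 4 ppages; refcounts: pp0:2 pp1:1 pp2:2 pp3:1
Op 4: fork(P1) -> P2. 4 ppages; refcounts: pp0:3 pp1:2 pp2:3 pp3:1
Op 5: read(P2, v0) -> 44. No state change.
Op 6: write(P0, v2, 156). refcount(pp2)=3>1 -> COPY to pp4. 5 ppages; refcounts: pp0:3 pp1:2 pp2:2 pp3:1 pp4:1
Op 7: write(P1, v1, 155). refcount(pp1)=2>1 -> COPY to pp5. 6 ppages; refcounts: pp0:3 pp1:1 pp2:2 pp3:1 pp4:1 pp5:1
P0: v0 -> pp0 = 44
P1: v0 -> pp0 = 44
P2: v0 -> pp0 = 44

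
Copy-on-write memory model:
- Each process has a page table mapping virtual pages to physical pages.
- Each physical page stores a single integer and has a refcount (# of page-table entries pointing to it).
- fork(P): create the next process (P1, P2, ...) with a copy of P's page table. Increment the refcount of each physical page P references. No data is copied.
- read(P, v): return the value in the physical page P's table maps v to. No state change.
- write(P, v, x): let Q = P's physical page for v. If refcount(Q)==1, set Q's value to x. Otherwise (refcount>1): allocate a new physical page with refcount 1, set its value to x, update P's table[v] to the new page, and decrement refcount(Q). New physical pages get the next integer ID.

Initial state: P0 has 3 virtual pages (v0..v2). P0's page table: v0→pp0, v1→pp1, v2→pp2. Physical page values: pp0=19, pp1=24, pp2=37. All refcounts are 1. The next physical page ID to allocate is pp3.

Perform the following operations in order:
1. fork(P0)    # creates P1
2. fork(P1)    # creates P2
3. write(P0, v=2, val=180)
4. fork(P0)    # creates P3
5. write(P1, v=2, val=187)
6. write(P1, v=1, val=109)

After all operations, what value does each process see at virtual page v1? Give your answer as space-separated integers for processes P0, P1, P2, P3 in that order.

Op 1: fork(P0) -> P1. 3 ppages; refcounts: pp0:2 pp1:2 pp2:2
Op 2: fork(P1) -> P2. 3 ppages; refcounts: pp0:3 pp1:3 pp2:3
Op 3: write(P0, v2, 180). refcount(pp2)=3>1 -> COPY to pp3. 4 ppages; refcounts: pp0:3 pp1:3 pp2:2 pp3:1
Op 4: fork(P0) -> P3. 4 ppages; refcounts: pp0:4 pp1:4 pp2:2 pp3:2
Op 5: write(P1, v2, 187). refcount(pp2)=2>1 -> COPY to pp4. 5 ppages; refcounts: pp0:4 pp1:4 pp2:1 pp3:2 pp4:1
Op 6: write(P1, v1, 109). refcount(pp1)=4>1 -> COPY to pp5. 6 ppages; refcounts: pp0:4 pp1:3 pp2:1 pp3:2 pp4:1 pp5:1
P0: v1 -> pp1 = 24
P1: v1 -> pp5 = 109
P2: v1 -> pp1 = 24
P3: v1 -> pp1 = 24

Answer: 24 109 24 24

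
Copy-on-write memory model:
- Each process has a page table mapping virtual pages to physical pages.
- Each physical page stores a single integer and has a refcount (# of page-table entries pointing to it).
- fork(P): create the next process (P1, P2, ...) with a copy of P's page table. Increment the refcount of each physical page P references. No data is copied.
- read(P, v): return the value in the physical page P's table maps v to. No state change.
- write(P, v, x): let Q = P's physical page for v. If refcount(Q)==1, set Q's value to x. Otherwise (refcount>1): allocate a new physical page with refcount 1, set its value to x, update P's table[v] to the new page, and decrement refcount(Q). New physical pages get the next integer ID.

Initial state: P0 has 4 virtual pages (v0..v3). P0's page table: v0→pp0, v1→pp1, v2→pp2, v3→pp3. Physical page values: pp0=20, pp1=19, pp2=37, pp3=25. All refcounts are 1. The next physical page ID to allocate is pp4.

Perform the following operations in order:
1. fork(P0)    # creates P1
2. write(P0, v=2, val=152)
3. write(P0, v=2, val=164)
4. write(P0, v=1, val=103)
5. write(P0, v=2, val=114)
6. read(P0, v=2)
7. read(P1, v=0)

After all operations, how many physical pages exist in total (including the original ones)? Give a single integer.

Answer: 6

Derivation:
Op 1: fork(P0) -> P1. 4 ppages; refcounts: pp0:2 pp1:2 pp2:2 pp3:2
Op 2: write(P0, v2, 152). refcount(pp2)=2>1 -> COPY to pp4. 5 ppages; refcounts: pp0:2 pp1:2 pp2:1 pp3:2 pp4:1
Op 3: write(P0, v2, 164). refcount(pp4)=1 -> write in place. 5 ppages; refcounts: pp0:2 pp1:2 pp2:1 pp3:2 pp4:1
Op 4: write(P0, v1, 103). refcount(pp1)=2>1 -> COPY to pp5. 6 ppages; refcounts: pp0:2 pp1:1 pp2:1 pp3:2 pp4:1 pp5:1
Op 5: write(P0, v2, 114). refcount(pp4)=1 -> write in place. 6 ppages; refcounts: pp0:2 pp1:1 pp2:1 pp3:2 pp4:1 pp5:1
Op 6: read(P0, v2) -> 114. No state change.
Op 7: read(P1, v0) -> 20. No state change.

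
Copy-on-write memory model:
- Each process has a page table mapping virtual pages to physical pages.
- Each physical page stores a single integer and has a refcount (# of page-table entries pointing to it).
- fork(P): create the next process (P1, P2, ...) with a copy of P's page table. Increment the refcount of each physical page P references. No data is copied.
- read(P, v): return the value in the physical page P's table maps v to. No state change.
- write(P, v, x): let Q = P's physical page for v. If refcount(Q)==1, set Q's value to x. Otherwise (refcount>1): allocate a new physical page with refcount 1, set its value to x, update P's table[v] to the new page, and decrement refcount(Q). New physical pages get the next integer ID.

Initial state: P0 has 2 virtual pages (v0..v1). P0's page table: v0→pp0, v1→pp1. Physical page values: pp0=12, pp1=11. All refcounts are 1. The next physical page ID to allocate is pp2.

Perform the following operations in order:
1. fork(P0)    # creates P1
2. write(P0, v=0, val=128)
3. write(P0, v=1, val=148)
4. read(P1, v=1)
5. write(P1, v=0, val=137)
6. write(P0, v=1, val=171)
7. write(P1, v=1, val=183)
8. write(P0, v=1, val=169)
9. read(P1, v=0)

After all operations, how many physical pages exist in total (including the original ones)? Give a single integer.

Op 1: fork(P0) -> P1. 2 ppages; refcounts: pp0:2 pp1:2
Op 2: write(P0, v0, 128). refcount(pp0)=2>1 -> COPY to pp2. 3 ppages; refcounts: pp0:1 pp1:2 pp2:1
Op 3: write(P0, v1, 148). refcount(pp1)=2>1 -> COPY to pp3. 4 ppages; refcounts: pp0:1 pp1:1 pp2:1 pp3:1
Op 4: read(P1, v1) -> 11. No state change.
Op 5: write(P1, v0, 137). refcount(pp0)=1 -> write in place. 4 ppages; refcounts: pp0:1 pp1:1 pp2:1 pp3:1
Op 6: write(P0, v1, 171). refcount(pp3)=1 -> write in place. 4 ppages; refcounts: pp0:1 pp1:1 pp2:1 pp3:1
Op 7: write(P1, v1, 183). refcount(pp1)=1 -> write in place. 4 ppages; refcounts: pp0:1 pp1:1 pp2:1 pp3:1
Op 8: write(P0, v1, 169). refcount(pp3)=1 -> write in place. 4 ppages; refcounts: pp0:1 pp1:1 pp2:1 pp3:1
Op 9: read(P1, v0) -> 137. No state change.

Answer: 4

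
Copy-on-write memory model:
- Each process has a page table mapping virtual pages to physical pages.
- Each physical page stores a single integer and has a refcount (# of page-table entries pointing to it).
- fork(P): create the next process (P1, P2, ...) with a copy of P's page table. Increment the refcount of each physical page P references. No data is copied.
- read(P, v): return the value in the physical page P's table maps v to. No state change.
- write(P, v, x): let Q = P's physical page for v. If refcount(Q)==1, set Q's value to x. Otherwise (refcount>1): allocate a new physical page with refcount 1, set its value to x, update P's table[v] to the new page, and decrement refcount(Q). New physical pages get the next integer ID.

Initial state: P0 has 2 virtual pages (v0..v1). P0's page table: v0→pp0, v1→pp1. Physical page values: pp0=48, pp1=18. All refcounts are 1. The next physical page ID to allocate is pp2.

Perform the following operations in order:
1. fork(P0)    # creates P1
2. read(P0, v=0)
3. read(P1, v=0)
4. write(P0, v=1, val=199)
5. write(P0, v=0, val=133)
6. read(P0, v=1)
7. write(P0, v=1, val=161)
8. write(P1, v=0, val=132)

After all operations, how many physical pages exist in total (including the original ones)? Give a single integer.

Answer: 4

Derivation:
Op 1: fork(P0) -> P1. 2 ppages; refcounts: pp0:2 pp1:2
Op 2: read(P0, v0) -> 48. No state change.
Op 3: read(P1, v0) -> 48. No state change.
Op 4: write(P0, v1, 199). refcount(pp1)=2>1 -> COPY to pp2. 3 ppages; refcounts: pp0:2 pp1:1 pp2:1
Op 5: write(P0, v0, 133). refcount(pp0)=2>1 -> COPY to pp3. 4 ppages; refcounts: pp0:1 pp1:1 pp2:1 pp3:1
Op 6: read(P0, v1) -> 199. No state change.
Op 7: write(P0, v1, 161). refcount(pp2)=1 -> write in place. 4 ppages; refcounts: pp0:1 pp1:1 pp2:1 pp3:1
Op 8: write(P1, v0, 132). refcount(pp0)=1 -> write in place. 4 ppages; refcounts: pp0:1 pp1:1 pp2:1 pp3:1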